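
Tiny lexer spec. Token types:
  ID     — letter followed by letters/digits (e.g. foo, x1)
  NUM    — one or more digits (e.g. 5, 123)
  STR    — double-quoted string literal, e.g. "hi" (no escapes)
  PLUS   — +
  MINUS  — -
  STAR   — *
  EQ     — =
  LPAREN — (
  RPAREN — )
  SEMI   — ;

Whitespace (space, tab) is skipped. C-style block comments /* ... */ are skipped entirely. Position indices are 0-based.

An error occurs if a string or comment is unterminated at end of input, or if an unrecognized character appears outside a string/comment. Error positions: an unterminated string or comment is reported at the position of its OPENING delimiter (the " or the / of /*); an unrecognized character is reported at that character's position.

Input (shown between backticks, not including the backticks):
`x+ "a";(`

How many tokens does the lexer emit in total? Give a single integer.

pos=0: emit ID 'x' (now at pos=1)
pos=1: emit PLUS '+'
pos=3: enter STRING mode
pos=3: emit STR "a" (now at pos=6)
pos=6: emit SEMI ';'
pos=7: emit LPAREN '('
DONE. 5 tokens: [ID, PLUS, STR, SEMI, LPAREN]

Answer: 5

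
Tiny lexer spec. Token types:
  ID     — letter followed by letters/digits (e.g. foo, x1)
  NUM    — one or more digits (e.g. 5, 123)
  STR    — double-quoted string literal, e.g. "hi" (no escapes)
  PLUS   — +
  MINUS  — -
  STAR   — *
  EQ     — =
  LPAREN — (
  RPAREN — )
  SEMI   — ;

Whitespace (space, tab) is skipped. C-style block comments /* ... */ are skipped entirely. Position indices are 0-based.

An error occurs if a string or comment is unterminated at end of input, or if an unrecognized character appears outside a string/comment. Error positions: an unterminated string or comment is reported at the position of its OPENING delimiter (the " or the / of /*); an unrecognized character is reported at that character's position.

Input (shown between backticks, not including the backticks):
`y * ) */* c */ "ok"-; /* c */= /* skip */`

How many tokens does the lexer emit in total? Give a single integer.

pos=0: emit ID 'y' (now at pos=1)
pos=2: emit STAR '*'
pos=4: emit RPAREN ')'
pos=6: emit STAR '*'
pos=7: enter COMMENT mode (saw '/*')
exit COMMENT mode (now at pos=14)
pos=15: enter STRING mode
pos=15: emit STR "ok" (now at pos=19)
pos=19: emit MINUS '-'
pos=20: emit SEMI ';'
pos=22: enter COMMENT mode (saw '/*')
exit COMMENT mode (now at pos=29)
pos=29: emit EQ '='
pos=31: enter COMMENT mode (saw '/*')
exit COMMENT mode (now at pos=41)
DONE. 8 tokens: [ID, STAR, RPAREN, STAR, STR, MINUS, SEMI, EQ]

Answer: 8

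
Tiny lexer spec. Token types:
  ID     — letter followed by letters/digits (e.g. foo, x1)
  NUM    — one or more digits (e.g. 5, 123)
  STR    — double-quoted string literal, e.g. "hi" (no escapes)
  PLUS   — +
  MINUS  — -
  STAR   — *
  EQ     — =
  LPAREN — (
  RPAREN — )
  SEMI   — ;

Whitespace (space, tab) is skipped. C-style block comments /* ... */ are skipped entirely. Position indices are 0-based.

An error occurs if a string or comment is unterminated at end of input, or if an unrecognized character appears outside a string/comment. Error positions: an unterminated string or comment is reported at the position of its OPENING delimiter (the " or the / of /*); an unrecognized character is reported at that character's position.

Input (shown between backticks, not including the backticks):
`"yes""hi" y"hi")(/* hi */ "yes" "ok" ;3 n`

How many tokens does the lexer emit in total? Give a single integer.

pos=0: enter STRING mode
pos=0: emit STR "yes" (now at pos=5)
pos=5: enter STRING mode
pos=5: emit STR "hi" (now at pos=9)
pos=10: emit ID 'y' (now at pos=11)
pos=11: enter STRING mode
pos=11: emit STR "hi" (now at pos=15)
pos=15: emit RPAREN ')'
pos=16: emit LPAREN '('
pos=17: enter COMMENT mode (saw '/*')
exit COMMENT mode (now at pos=25)
pos=26: enter STRING mode
pos=26: emit STR "yes" (now at pos=31)
pos=32: enter STRING mode
pos=32: emit STR "ok" (now at pos=36)
pos=37: emit SEMI ';'
pos=38: emit NUM '3' (now at pos=39)
pos=40: emit ID 'n' (now at pos=41)
DONE. 11 tokens: [STR, STR, ID, STR, RPAREN, LPAREN, STR, STR, SEMI, NUM, ID]

Answer: 11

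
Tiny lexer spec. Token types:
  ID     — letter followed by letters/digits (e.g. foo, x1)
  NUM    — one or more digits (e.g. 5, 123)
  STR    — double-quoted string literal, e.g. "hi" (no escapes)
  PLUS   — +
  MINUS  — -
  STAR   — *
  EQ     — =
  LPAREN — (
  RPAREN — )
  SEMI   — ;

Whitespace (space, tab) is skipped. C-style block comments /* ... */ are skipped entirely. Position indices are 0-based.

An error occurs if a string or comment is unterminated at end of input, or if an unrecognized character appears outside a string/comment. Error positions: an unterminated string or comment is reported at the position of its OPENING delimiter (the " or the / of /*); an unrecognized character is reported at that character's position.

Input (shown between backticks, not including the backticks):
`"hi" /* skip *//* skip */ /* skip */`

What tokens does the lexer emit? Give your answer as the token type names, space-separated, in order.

Answer: STR

Derivation:
pos=0: enter STRING mode
pos=0: emit STR "hi" (now at pos=4)
pos=5: enter COMMENT mode (saw '/*')
exit COMMENT mode (now at pos=15)
pos=15: enter COMMENT mode (saw '/*')
exit COMMENT mode (now at pos=25)
pos=26: enter COMMENT mode (saw '/*')
exit COMMENT mode (now at pos=36)
DONE. 1 tokens: [STR]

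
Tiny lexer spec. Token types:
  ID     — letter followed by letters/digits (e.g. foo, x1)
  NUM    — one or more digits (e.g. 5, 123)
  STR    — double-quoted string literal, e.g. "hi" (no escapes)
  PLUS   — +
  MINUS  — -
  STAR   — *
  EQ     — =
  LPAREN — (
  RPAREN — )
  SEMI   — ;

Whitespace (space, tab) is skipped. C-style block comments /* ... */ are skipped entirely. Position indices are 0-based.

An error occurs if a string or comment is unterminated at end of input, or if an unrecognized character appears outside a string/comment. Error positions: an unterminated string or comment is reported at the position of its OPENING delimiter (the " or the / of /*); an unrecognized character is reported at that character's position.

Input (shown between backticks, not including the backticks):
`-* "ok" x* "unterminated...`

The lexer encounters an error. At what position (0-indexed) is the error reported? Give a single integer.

pos=0: emit MINUS '-'
pos=1: emit STAR '*'
pos=3: enter STRING mode
pos=3: emit STR "ok" (now at pos=7)
pos=8: emit ID 'x' (now at pos=9)
pos=9: emit STAR '*'
pos=11: enter STRING mode
pos=11: ERROR — unterminated string

Answer: 11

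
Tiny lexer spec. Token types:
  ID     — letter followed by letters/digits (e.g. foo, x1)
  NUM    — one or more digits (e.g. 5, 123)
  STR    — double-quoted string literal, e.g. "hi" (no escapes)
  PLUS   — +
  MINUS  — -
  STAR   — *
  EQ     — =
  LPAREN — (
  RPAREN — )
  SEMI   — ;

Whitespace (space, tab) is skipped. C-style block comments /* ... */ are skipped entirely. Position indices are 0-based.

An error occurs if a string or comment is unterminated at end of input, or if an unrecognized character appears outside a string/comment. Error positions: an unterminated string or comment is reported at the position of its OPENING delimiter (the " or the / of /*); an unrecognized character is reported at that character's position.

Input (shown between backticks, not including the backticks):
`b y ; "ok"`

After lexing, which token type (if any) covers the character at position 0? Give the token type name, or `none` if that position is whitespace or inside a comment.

Answer: ID

Derivation:
pos=0: emit ID 'b' (now at pos=1)
pos=2: emit ID 'y' (now at pos=3)
pos=4: emit SEMI ';'
pos=6: enter STRING mode
pos=6: emit STR "ok" (now at pos=10)
DONE. 4 tokens: [ID, ID, SEMI, STR]
Position 0: char is 'b' -> ID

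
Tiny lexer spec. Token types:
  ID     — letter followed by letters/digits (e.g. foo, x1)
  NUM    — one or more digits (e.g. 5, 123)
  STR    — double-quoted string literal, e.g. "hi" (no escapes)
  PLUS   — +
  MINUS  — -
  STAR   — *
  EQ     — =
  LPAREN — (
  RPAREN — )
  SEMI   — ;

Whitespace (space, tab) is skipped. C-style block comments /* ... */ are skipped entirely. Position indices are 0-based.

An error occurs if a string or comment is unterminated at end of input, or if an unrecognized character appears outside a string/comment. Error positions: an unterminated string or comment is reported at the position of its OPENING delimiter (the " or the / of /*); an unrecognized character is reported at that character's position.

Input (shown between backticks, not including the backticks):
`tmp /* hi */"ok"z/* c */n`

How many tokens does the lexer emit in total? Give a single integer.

pos=0: emit ID 'tmp' (now at pos=3)
pos=4: enter COMMENT mode (saw '/*')
exit COMMENT mode (now at pos=12)
pos=12: enter STRING mode
pos=12: emit STR "ok" (now at pos=16)
pos=16: emit ID 'z' (now at pos=17)
pos=17: enter COMMENT mode (saw '/*')
exit COMMENT mode (now at pos=24)
pos=24: emit ID 'n' (now at pos=25)
DONE. 4 tokens: [ID, STR, ID, ID]

Answer: 4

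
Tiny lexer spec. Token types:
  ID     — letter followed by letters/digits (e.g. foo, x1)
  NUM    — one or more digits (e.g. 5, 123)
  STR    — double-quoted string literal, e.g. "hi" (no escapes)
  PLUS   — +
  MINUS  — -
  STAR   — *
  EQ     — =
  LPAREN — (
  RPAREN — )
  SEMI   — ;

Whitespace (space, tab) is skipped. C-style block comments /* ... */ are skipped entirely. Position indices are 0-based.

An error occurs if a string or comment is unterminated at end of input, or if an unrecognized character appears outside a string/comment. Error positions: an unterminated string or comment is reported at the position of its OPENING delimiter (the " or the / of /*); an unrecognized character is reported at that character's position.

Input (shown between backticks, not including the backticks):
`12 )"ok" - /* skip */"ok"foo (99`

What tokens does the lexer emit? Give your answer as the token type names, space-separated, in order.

Answer: NUM RPAREN STR MINUS STR ID LPAREN NUM

Derivation:
pos=0: emit NUM '12' (now at pos=2)
pos=3: emit RPAREN ')'
pos=4: enter STRING mode
pos=4: emit STR "ok" (now at pos=8)
pos=9: emit MINUS '-'
pos=11: enter COMMENT mode (saw '/*')
exit COMMENT mode (now at pos=21)
pos=21: enter STRING mode
pos=21: emit STR "ok" (now at pos=25)
pos=25: emit ID 'foo' (now at pos=28)
pos=29: emit LPAREN '('
pos=30: emit NUM '99' (now at pos=32)
DONE. 8 tokens: [NUM, RPAREN, STR, MINUS, STR, ID, LPAREN, NUM]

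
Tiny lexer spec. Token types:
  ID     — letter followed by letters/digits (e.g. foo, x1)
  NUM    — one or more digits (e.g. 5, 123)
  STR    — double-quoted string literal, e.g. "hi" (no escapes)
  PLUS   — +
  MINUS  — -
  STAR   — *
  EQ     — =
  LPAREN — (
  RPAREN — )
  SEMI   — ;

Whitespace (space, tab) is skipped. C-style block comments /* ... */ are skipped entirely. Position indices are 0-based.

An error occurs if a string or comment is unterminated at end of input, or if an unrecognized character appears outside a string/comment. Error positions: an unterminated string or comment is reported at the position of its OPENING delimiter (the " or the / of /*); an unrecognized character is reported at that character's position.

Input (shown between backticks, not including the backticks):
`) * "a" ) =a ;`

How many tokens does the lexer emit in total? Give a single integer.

pos=0: emit RPAREN ')'
pos=2: emit STAR '*'
pos=4: enter STRING mode
pos=4: emit STR "a" (now at pos=7)
pos=8: emit RPAREN ')'
pos=10: emit EQ '='
pos=11: emit ID 'a' (now at pos=12)
pos=13: emit SEMI ';'
DONE. 7 tokens: [RPAREN, STAR, STR, RPAREN, EQ, ID, SEMI]

Answer: 7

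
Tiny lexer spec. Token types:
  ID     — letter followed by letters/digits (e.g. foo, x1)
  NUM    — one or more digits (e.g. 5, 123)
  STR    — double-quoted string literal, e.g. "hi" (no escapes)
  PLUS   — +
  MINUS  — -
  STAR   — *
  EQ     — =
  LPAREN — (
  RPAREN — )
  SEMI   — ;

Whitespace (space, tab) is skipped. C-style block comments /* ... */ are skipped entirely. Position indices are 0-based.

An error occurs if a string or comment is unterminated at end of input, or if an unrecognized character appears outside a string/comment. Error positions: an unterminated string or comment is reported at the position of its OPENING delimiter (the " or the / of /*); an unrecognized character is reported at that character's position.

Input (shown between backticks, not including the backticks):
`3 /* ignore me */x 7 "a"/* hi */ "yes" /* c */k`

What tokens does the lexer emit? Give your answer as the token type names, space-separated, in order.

pos=0: emit NUM '3' (now at pos=1)
pos=2: enter COMMENT mode (saw '/*')
exit COMMENT mode (now at pos=17)
pos=17: emit ID 'x' (now at pos=18)
pos=19: emit NUM '7' (now at pos=20)
pos=21: enter STRING mode
pos=21: emit STR "a" (now at pos=24)
pos=24: enter COMMENT mode (saw '/*')
exit COMMENT mode (now at pos=32)
pos=33: enter STRING mode
pos=33: emit STR "yes" (now at pos=38)
pos=39: enter COMMENT mode (saw '/*')
exit COMMENT mode (now at pos=46)
pos=46: emit ID 'k' (now at pos=47)
DONE. 6 tokens: [NUM, ID, NUM, STR, STR, ID]

Answer: NUM ID NUM STR STR ID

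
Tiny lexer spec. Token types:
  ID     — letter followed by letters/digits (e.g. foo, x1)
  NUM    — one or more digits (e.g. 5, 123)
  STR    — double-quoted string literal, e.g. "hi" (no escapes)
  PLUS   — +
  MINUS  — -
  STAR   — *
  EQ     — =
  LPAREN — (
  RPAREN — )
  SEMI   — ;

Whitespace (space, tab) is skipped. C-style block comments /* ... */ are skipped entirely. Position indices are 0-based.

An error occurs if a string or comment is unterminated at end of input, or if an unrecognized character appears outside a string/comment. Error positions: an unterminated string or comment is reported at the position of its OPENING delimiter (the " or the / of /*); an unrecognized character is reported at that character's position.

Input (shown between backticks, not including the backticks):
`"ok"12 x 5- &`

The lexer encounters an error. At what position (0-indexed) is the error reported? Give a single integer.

Answer: 12

Derivation:
pos=0: enter STRING mode
pos=0: emit STR "ok" (now at pos=4)
pos=4: emit NUM '12' (now at pos=6)
pos=7: emit ID 'x' (now at pos=8)
pos=9: emit NUM '5' (now at pos=10)
pos=10: emit MINUS '-'
pos=12: ERROR — unrecognized char '&'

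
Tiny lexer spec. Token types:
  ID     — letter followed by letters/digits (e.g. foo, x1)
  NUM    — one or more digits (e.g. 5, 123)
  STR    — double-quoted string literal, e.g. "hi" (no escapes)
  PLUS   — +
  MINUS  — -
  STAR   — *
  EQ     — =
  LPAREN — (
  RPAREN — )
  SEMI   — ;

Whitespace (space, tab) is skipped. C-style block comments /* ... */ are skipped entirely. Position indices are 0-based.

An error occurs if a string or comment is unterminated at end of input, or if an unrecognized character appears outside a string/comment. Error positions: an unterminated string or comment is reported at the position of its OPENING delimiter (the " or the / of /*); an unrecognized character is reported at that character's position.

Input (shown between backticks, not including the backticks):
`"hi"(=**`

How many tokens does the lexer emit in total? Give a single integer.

pos=0: enter STRING mode
pos=0: emit STR "hi" (now at pos=4)
pos=4: emit LPAREN '('
pos=5: emit EQ '='
pos=6: emit STAR '*'
pos=7: emit STAR '*'
DONE. 5 tokens: [STR, LPAREN, EQ, STAR, STAR]

Answer: 5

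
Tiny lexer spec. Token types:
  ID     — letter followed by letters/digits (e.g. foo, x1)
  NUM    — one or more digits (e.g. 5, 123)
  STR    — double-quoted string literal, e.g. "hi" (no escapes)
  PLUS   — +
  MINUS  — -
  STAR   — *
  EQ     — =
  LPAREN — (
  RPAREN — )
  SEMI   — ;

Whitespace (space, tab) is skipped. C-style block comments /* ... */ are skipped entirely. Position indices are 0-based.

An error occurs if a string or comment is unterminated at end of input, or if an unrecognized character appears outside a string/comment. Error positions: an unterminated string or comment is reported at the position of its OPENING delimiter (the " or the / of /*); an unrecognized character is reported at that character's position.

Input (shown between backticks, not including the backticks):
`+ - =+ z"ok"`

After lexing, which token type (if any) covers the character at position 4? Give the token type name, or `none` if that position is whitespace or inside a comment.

Answer: EQ

Derivation:
pos=0: emit PLUS '+'
pos=2: emit MINUS '-'
pos=4: emit EQ '='
pos=5: emit PLUS '+'
pos=7: emit ID 'z' (now at pos=8)
pos=8: enter STRING mode
pos=8: emit STR "ok" (now at pos=12)
DONE. 6 tokens: [PLUS, MINUS, EQ, PLUS, ID, STR]
Position 4: char is '=' -> EQ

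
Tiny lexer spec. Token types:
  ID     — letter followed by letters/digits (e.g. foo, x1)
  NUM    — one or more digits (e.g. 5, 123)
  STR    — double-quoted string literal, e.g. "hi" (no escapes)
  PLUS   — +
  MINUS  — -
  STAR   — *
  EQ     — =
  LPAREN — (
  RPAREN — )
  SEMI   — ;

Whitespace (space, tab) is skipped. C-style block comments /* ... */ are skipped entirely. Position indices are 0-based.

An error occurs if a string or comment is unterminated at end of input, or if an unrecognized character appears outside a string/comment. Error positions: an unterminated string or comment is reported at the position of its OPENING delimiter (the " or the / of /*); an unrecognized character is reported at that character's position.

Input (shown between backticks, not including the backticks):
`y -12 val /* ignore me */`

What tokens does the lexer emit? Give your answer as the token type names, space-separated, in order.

pos=0: emit ID 'y' (now at pos=1)
pos=2: emit MINUS '-'
pos=3: emit NUM '12' (now at pos=5)
pos=6: emit ID 'val' (now at pos=9)
pos=10: enter COMMENT mode (saw '/*')
exit COMMENT mode (now at pos=25)
DONE. 4 tokens: [ID, MINUS, NUM, ID]

Answer: ID MINUS NUM ID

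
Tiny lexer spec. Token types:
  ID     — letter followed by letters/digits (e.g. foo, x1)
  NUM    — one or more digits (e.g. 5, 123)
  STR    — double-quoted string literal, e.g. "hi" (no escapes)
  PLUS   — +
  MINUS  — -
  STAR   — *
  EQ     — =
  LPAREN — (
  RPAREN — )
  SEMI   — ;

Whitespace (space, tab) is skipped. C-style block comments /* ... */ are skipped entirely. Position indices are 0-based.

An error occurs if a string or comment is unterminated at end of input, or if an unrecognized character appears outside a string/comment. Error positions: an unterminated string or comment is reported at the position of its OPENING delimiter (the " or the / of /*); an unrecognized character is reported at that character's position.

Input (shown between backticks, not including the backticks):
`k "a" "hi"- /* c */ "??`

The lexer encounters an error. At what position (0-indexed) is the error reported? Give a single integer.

pos=0: emit ID 'k' (now at pos=1)
pos=2: enter STRING mode
pos=2: emit STR "a" (now at pos=5)
pos=6: enter STRING mode
pos=6: emit STR "hi" (now at pos=10)
pos=10: emit MINUS '-'
pos=12: enter COMMENT mode (saw '/*')
exit COMMENT mode (now at pos=19)
pos=20: enter STRING mode
pos=20: ERROR — unterminated string

Answer: 20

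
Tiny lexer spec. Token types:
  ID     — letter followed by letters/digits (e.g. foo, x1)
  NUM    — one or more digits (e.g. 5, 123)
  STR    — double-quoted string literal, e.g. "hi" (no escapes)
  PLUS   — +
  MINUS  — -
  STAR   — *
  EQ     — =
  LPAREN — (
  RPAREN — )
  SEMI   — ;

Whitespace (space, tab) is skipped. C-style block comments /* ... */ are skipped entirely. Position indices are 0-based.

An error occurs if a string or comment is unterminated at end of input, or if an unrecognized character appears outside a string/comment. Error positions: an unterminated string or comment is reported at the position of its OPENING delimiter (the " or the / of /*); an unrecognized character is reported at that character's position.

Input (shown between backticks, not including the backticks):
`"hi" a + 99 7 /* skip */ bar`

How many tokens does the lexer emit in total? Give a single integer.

Answer: 6

Derivation:
pos=0: enter STRING mode
pos=0: emit STR "hi" (now at pos=4)
pos=5: emit ID 'a' (now at pos=6)
pos=7: emit PLUS '+'
pos=9: emit NUM '99' (now at pos=11)
pos=12: emit NUM '7' (now at pos=13)
pos=14: enter COMMENT mode (saw '/*')
exit COMMENT mode (now at pos=24)
pos=25: emit ID 'bar' (now at pos=28)
DONE. 6 tokens: [STR, ID, PLUS, NUM, NUM, ID]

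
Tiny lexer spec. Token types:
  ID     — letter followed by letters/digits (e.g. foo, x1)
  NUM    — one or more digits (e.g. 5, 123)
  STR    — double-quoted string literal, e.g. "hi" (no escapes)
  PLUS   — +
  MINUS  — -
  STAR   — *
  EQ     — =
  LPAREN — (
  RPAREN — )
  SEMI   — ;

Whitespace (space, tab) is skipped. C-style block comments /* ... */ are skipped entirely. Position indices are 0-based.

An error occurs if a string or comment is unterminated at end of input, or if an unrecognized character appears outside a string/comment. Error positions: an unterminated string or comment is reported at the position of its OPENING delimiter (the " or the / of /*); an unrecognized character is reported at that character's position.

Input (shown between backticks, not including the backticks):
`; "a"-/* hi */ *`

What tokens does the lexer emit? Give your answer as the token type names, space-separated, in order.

pos=0: emit SEMI ';'
pos=2: enter STRING mode
pos=2: emit STR "a" (now at pos=5)
pos=5: emit MINUS '-'
pos=6: enter COMMENT mode (saw '/*')
exit COMMENT mode (now at pos=14)
pos=15: emit STAR '*'
DONE. 4 tokens: [SEMI, STR, MINUS, STAR]

Answer: SEMI STR MINUS STAR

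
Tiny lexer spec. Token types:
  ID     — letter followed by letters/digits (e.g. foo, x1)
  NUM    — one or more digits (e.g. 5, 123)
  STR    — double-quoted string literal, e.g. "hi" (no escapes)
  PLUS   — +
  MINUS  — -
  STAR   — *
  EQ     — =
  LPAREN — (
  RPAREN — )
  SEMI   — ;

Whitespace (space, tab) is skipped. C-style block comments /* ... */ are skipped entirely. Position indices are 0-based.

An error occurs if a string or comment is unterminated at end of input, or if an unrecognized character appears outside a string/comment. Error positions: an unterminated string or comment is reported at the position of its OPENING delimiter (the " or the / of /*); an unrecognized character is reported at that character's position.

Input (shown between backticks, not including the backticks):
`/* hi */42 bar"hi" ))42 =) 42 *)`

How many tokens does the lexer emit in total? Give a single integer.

Answer: 11

Derivation:
pos=0: enter COMMENT mode (saw '/*')
exit COMMENT mode (now at pos=8)
pos=8: emit NUM '42' (now at pos=10)
pos=11: emit ID 'bar' (now at pos=14)
pos=14: enter STRING mode
pos=14: emit STR "hi" (now at pos=18)
pos=19: emit RPAREN ')'
pos=20: emit RPAREN ')'
pos=21: emit NUM '42' (now at pos=23)
pos=24: emit EQ '='
pos=25: emit RPAREN ')'
pos=27: emit NUM '42' (now at pos=29)
pos=30: emit STAR '*'
pos=31: emit RPAREN ')'
DONE. 11 tokens: [NUM, ID, STR, RPAREN, RPAREN, NUM, EQ, RPAREN, NUM, STAR, RPAREN]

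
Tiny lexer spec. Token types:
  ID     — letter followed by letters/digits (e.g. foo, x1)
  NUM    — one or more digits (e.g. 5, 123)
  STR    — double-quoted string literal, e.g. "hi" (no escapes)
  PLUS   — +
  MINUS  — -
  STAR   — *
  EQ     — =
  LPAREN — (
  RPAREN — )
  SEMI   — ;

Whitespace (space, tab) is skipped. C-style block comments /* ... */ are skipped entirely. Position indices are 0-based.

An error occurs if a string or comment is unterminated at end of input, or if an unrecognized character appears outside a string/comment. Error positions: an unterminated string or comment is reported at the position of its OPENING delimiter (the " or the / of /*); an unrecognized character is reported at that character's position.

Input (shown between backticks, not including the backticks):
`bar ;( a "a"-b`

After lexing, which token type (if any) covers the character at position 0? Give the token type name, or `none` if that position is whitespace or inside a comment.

pos=0: emit ID 'bar' (now at pos=3)
pos=4: emit SEMI ';'
pos=5: emit LPAREN '('
pos=7: emit ID 'a' (now at pos=8)
pos=9: enter STRING mode
pos=9: emit STR "a" (now at pos=12)
pos=12: emit MINUS '-'
pos=13: emit ID 'b' (now at pos=14)
DONE. 7 tokens: [ID, SEMI, LPAREN, ID, STR, MINUS, ID]
Position 0: char is 'b' -> ID

Answer: ID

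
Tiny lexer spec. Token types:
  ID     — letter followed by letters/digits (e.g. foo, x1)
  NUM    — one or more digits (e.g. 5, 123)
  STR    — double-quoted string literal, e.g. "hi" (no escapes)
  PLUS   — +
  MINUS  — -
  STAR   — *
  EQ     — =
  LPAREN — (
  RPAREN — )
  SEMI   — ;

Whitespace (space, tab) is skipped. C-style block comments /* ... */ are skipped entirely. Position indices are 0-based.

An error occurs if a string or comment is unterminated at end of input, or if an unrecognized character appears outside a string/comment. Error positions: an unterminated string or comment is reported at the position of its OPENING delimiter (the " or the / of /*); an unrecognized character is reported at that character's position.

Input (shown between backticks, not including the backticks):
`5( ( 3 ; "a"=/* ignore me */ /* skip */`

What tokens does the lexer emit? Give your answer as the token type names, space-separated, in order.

Answer: NUM LPAREN LPAREN NUM SEMI STR EQ

Derivation:
pos=0: emit NUM '5' (now at pos=1)
pos=1: emit LPAREN '('
pos=3: emit LPAREN '('
pos=5: emit NUM '3' (now at pos=6)
pos=7: emit SEMI ';'
pos=9: enter STRING mode
pos=9: emit STR "a" (now at pos=12)
pos=12: emit EQ '='
pos=13: enter COMMENT mode (saw '/*')
exit COMMENT mode (now at pos=28)
pos=29: enter COMMENT mode (saw '/*')
exit COMMENT mode (now at pos=39)
DONE. 7 tokens: [NUM, LPAREN, LPAREN, NUM, SEMI, STR, EQ]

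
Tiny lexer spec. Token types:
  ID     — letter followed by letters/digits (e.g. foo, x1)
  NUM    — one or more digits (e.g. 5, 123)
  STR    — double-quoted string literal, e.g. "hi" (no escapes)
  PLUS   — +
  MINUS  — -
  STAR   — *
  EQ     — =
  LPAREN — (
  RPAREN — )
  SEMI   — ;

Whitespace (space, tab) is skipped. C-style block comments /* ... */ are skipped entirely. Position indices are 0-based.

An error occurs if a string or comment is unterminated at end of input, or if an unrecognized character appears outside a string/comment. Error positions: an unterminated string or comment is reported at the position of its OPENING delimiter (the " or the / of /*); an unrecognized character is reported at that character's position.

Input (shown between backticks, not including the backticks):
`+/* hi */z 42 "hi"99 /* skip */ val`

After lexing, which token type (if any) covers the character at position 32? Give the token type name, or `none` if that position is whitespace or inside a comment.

Answer: ID

Derivation:
pos=0: emit PLUS '+'
pos=1: enter COMMENT mode (saw '/*')
exit COMMENT mode (now at pos=9)
pos=9: emit ID 'z' (now at pos=10)
pos=11: emit NUM '42' (now at pos=13)
pos=14: enter STRING mode
pos=14: emit STR "hi" (now at pos=18)
pos=18: emit NUM '99' (now at pos=20)
pos=21: enter COMMENT mode (saw '/*')
exit COMMENT mode (now at pos=31)
pos=32: emit ID 'val' (now at pos=35)
DONE. 6 tokens: [PLUS, ID, NUM, STR, NUM, ID]
Position 32: char is 'v' -> ID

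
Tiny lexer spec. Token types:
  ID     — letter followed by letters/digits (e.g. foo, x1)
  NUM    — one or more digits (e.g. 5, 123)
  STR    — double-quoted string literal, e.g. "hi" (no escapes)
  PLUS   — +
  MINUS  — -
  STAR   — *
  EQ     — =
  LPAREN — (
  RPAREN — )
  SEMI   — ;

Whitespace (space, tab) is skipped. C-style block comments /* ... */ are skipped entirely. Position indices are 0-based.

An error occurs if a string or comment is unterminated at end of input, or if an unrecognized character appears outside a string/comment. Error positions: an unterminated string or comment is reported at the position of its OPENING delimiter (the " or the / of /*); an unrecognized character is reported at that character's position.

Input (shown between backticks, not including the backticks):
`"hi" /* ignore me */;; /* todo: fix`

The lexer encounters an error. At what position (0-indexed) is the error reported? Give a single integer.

Answer: 23

Derivation:
pos=0: enter STRING mode
pos=0: emit STR "hi" (now at pos=4)
pos=5: enter COMMENT mode (saw '/*')
exit COMMENT mode (now at pos=20)
pos=20: emit SEMI ';'
pos=21: emit SEMI ';'
pos=23: enter COMMENT mode (saw '/*')
pos=23: ERROR — unterminated comment (reached EOF)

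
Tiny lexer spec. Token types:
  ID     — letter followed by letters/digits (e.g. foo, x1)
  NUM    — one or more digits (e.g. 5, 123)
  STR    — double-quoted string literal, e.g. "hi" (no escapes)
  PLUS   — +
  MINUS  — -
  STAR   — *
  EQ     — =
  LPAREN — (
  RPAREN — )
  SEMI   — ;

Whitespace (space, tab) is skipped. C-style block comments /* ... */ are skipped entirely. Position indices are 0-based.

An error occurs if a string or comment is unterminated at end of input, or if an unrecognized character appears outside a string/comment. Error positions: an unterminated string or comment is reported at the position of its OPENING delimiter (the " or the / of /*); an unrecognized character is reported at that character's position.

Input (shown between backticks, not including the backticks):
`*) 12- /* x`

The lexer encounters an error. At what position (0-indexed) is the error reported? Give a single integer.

pos=0: emit STAR '*'
pos=1: emit RPAREN ')'
pos=3: emit NUM '12' (now at pos=5)
pos=5: emit MINUS '-'
pos=7: enter COMMENT mode (saw '/*')
pos=7: ERROR — unterminated comment (reached EOF)

Answer: 7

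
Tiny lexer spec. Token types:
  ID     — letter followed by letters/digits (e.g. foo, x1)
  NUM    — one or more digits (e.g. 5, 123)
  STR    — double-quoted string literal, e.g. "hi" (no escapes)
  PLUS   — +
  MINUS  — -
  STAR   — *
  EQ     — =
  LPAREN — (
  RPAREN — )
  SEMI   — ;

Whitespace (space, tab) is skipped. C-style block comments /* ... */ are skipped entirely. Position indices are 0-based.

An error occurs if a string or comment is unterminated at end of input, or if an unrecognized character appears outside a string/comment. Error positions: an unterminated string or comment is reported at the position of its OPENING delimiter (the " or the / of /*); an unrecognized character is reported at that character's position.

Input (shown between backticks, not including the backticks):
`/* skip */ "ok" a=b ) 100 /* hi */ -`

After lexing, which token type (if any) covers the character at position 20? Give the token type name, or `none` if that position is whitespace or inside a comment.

Answer: RPAREN

Derivation:
pos=0: enter COMMENT mode (saw '/*')
exit COMMENT mode (now at pos=10)
pos=11: enter STRING mode
pos=11: emit STR "ok" (now at pos=15)
pos=16: emit ID 'a' (now at pos=17)
pos=17: emit EQ '='
pos=18: emit ID 'b' (now at pos=19)
pos=20: emit RPAREN ')'
pos=22: emit NUM '100' (now at pos=25)
pos=26: enter COMMENT mode (saw '/*')
exit COMMENT mode (now at pos=34)
pos=35: emit MINUS '-'
DONE. 7 tokens: [STR, ID, EQ, ID, RPAREN, NUM, MINUS]
Position 20: char is ')' -> RPAREN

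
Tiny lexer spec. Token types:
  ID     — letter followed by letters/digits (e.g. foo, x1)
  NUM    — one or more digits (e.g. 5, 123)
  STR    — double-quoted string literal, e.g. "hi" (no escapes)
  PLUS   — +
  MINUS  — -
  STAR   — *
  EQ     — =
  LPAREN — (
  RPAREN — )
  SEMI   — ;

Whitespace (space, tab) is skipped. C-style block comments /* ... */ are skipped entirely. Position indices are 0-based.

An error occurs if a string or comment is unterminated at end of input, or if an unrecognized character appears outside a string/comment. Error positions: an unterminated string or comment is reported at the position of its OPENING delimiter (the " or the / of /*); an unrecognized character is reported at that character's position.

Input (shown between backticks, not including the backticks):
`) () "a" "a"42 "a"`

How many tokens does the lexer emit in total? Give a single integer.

Answer: 7

Derivation:
pos=0: emit RPAREN ')'
pos=2: emit LPAREN '('
pos=3: emit RPAREN ')'
pos=5: enter STRING mode
pos=5: emit STR "a" (now at pos=8)
pos=9: enter STRING mode
pos=9: emit STR "a" (now at pos=12)
pos=12: emit NUM '42' (now at pos=14)
pos=15: enter STRING mode
pos=15: emit STR "a" (now at pos=18)
DONE. 7 tokens: [RPAREN, LPAREN, RPAREN, STR, STR, NUM, STR]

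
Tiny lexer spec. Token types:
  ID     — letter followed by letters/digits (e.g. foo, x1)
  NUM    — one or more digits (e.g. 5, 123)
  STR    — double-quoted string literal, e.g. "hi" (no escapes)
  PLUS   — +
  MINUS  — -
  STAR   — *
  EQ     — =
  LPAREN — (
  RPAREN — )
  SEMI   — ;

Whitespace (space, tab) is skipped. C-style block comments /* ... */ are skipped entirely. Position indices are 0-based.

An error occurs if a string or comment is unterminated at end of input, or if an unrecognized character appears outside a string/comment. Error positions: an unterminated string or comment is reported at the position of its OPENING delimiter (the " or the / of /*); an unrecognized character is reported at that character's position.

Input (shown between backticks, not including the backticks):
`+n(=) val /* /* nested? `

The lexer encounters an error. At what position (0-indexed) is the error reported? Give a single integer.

Answer: 10

Derivation:
pos=0: emit PLUS '+'
pos=1: emit ID 'n' (now at pos=2)
pos=2: emit LPAREN '('
pos=3: emit EQ '='
pos=4: emit RPAREN ')'
pos=6: emit ID 'val' (now at pos=9)
pos=10: enter COMMENT mode (saw '/*')
pos=10: ERROR — unterminated comment (reached EOF)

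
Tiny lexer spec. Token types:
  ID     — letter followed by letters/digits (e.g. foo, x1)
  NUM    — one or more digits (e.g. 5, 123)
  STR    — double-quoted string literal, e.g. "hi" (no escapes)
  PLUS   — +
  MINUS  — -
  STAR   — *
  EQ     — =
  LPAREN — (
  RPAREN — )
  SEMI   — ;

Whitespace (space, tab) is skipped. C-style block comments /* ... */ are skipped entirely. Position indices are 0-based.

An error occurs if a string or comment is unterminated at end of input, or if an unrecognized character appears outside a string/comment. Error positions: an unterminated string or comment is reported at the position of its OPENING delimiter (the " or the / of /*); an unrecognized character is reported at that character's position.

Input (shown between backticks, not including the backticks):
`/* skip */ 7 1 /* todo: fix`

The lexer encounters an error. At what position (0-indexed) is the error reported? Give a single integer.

pos=0: enter COMMENT mode (saw '/*')
exit COMMENT mode (now at pos=10)
pos=11: emit NUM '7' (now at pos=12)
pos=13: emit NUM '1' (now at pos=14)
pos=15: enter COMMENT mode (saw '/*')
pos=15: ERROR — unterminated comment (reached EOF)

Answer: 15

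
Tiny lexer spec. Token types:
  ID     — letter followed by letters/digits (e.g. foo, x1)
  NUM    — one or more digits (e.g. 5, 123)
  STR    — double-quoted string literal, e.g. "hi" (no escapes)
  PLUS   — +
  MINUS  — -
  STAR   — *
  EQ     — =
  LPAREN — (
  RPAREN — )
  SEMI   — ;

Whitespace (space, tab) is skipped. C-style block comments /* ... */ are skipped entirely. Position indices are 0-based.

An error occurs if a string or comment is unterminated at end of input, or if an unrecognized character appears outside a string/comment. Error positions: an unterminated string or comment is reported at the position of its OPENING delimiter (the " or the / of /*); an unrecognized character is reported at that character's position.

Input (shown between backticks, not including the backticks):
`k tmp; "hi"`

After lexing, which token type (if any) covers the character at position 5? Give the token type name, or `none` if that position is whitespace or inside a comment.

Answer: SEMI

Derivation:
pos=0: emit ID 'k' (now at pos=1)
pos=2: emit ID 'tmp' (now at pos=5)
pos=5: emit SEMI ';'
pos=7: enter STRING mode
pos=7: emit STR "hi" (now at pos=11)
DONE. 4 tokens: [ID, ID, SEMI, STR]
Position 5: char is ';' -> SEMI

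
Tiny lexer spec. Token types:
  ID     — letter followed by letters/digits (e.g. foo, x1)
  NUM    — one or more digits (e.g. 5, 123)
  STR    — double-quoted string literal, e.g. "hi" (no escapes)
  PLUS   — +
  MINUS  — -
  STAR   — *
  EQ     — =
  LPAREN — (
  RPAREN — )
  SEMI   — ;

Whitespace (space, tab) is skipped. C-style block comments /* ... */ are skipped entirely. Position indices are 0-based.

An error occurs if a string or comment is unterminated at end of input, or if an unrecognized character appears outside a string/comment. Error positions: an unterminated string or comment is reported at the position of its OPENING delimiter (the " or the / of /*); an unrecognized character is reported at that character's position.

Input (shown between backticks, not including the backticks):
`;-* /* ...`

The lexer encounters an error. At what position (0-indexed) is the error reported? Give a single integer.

Answer: 4

Derivation:
pos=0: emit SEMI ';'
pos=1: emit MINUS '-'
pos=2: emit STAR '*'
pos=4: enter COMMENT mode (saw '/*')
pos=4: ERROR — unterminated comment (reached EOF)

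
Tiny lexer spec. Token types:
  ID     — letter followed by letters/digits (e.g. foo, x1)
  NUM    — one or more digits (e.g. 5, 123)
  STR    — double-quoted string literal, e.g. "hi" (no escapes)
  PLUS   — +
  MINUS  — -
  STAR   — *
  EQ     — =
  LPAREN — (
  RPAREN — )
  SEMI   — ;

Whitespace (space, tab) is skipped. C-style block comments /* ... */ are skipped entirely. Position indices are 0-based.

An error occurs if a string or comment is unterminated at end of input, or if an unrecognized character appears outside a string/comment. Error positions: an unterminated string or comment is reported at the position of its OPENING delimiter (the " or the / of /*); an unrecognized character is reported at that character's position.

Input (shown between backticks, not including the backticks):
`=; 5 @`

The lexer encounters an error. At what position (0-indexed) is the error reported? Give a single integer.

Answer: 5

Derivation:
pos=0: emit EQ '='
pos=1: emit SEMI ';'
pos=3: emit NUM '5' (now at pos=4)
pos=5: ERROR — unrecognized char '@'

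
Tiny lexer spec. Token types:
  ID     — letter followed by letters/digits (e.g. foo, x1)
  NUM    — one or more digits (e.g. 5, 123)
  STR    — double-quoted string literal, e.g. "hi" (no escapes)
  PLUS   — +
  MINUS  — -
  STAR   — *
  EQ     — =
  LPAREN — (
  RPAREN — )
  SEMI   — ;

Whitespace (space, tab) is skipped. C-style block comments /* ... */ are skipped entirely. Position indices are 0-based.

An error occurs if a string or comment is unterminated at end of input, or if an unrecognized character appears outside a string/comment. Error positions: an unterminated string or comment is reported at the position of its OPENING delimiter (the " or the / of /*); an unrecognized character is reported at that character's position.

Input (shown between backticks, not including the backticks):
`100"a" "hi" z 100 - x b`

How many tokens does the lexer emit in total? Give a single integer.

pos=0: emit NUM '100' (now at pos=3)
pos=3: enter STRING mode
pos=3: emit STR "a" (now at pos=6)
pos=7: enter STRING mode
pos=7: emit STR "hi" (now at pos=11)
pos=12: emit ID 'z' (now at pos=13)
pos=14: emit NUM '100' (now at pos=17)
pos=18: emit MINUS '-'
pos=20: emit ID 'x' (now at pos=21)
pos=22: emit ID 'b' (now at pos=23)
DONE. 8 tokens: [NUM, STR, STR, ID, NUM, MINUS, ID, ID]

Answer: 8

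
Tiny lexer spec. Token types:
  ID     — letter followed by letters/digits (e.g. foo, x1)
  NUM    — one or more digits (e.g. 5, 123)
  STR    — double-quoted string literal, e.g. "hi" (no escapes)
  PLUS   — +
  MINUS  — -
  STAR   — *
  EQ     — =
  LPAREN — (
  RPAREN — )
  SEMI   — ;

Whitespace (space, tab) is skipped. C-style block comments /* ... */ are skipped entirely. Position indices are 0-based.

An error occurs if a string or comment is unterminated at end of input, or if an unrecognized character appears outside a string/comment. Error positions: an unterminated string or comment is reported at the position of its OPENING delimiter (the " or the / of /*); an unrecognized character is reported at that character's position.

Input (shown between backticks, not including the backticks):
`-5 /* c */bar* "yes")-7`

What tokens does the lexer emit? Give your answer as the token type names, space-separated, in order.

Answer: MINUS NUM ID STAR STR RPAREN MINUS NUM

Derivation:
pos=0: emit MINUS '-'
pos=1: emit NUM '5' (now at pos=2)
pos=3: enter COMMENT mode (saw '/*')
exit COMMENT mode (now at pos=10)
pos=10: emit ID 'bar' (now at pos=13)
pos=13: emit STAR '*'
pos=15: enter STRING mode
pos=15: emit STR "yes" (now at pos=20)
pos=20: emit RPAREN ')'
pos=21: emit MINUS '-'
pos=22: emit NUM '7' (now at pos=23)
DONE. 8 tokens: [MINUS, NUM, ID, STAR, STR, RPAREN, MINUS, NUM]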